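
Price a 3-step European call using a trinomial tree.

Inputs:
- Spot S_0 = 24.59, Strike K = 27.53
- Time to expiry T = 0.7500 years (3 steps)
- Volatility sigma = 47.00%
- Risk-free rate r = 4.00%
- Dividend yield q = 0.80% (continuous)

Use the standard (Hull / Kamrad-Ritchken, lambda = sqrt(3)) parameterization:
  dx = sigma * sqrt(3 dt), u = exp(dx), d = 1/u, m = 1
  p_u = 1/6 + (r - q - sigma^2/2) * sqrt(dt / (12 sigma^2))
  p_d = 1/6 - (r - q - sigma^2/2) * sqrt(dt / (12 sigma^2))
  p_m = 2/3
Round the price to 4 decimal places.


Answer: Price = V(0,0) = 3.1034

Derivation:
dt = T/N = 0.250000; dx = sigma*sqrt(3*dt) = 0.407032
u = exp(dx) = 1.502352; d = 1/u = 0.665623
p_u = 0.142575, p_m = 0.666667, p_d = 0.190759
Discount per step: exp(-r*dt) = 0.990050
Stock lattice S(k, j) with j the centered position index:
  k=0: S(0,+0) = 24.5900
  k=1: S(1,-1) = 16.3677; S(1,+0) = 24.5900; S(1,+1) = 36.9428
  k=2: S(2,-2) = 10.8947; S(2,-1) = 16.3677; S(2,+0) = 24.5900; S(2,+1) = 36.9428; S(2,+2) = 55.5011
  k=3: S(3,-3) = 7.2518; S(3,-2) = 10.8947; S(3,-1) = 16.3677; S(3,+0) = 24.5900; S(3,+1) = 36.9428; S(3,+2) = 55.5011; S(3,+3) = 83.3823
Terminal payoffs V(N, j) = max(S_T - K, 0):
  V(3,-3) = 0.000000; V(3,-2) = 0.000000; V(3,-1) = 0.000000; V(3,+0) = 0.000000; V(3,+1) = 9.412838; V(3,+2) = 27.971150; V(3,+3) = 55.852268
Backward induction: V(k, j) = exp(-r*dt) * [p_u * V(k+1, j+1) + p_m * V(k+1, j) + p_d * V(k+1, j-1)]
  V(2,-2) = exp(-r*dt) * [p_u*0.000000 + p_m*0.000000 + p_d*0.000000] = 0.000000
  V(2,-1) = exp(-r*dt) * [p_u*0.000000 + p_m*0.000000 + p_d*0.000000] = 0.000000
  V(2,+0) = exp(-r*dt) * [p_u*9.412838 + p_m*0.000000 + p_d*0.000000] = 1.328678
  V(2,+1) = exp(-r*dt) * [p_u*27.971150 + p_m*9.412838 + p_d*0.000000] = 10.161080
  V(2,+2) = exp(-r*dt) * [p_u*55.852268 + p_m*27.971150 + p_d*9.412838] = 28.123482
  V(1,-1) = exp(-r*dt) * [p_u*1.328678 + p_m*0.000000 + p_d*0.000000] = 0.187551
  V(1,+0) = exp(-r*dt) * [p_u*10.161080 + p_m*1.328678 + p_d*0.000000] = 2.311268
  V(1,+1) = exp(-r*dt) * [p_u*28.123482 + p_m*10.161080 + p_d*1.328678] = 10.927382
  V(0,+0) = exp(-r*dt) * [p_u*10.927382 + p_m*2.311268 + p_d*0.187551] = 3.103400


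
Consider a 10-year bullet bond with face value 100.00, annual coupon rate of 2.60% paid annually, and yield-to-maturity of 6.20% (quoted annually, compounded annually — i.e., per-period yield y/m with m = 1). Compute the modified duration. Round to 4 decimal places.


Coupon per period c = face * coupon_rate / m = 2.600000
Periods per year m = 1; per-period yield y/m = 0.062000
Number of cashflows N = 10
Cashflows (t years, CF_t, discount factor 1/(1+y/m)^(m*t), PV):
  t = 1.0000: CF_t = 2.600000, DF = 0.941620, PV = 2.448211
  t = 2.0000: CF_t = 2.600000, DF = 0.886647, PV = 2.305283
  t = 3.0000: CF_t = 2.600000, DF = 0.834885, PV = 2.170700
  t = 4.0000: CF_t = 2.600000, DF = 0.786144, PV = 2.043974
  t = 5.0000: CF_t = 2.600000, DF = 0.740248, PV = 1.924646
  t = 6.0000: CF_t = 2.600000, DF = 0.697032, PV = 1.812284
  t = 7.0000: CF_t = 2.600000, DF = 0.656339, PV = 1.706482
  t = 8.0000: CF_t = 2.600000, DF = 0.618022, PV = 1.606857
  t = 9.0000: CF_t = 2.600000, DF = 0.581942, PV = 1.513048
  t = 10.0000: CF_t = 102.600000, DF = 0.547968, PV = 56.221470
Price P = sum_t PV_t = 73.752954
First compute Macaulay numerator sum_t t * PV_t:
  t * PV_t at t = 1.0000: 2.448211
  t * PV_t at t = 2.0000: 4.610567
  t * PV_t at t = 3.0000: 6.512100
  t * PV_t at t = 4.0000: 8.175894
  t * PV_t at t = 5.0000: 9.623228
  t * PV_t at t = 6.0000: 10.873704
  t * PV_t at t = 7.0000: 11.945375
  t * PV_t at t = 8.0000: 12.854856
  t * PV_t at t = 9.0000: 13.617432
  t * PV_t at t = 10.0000: 562.214696
Macaulay duration D = 642.876061 / 73.752954 = 8.716614
Modified duration = D / (1 + y/m) = 8.716614 / (1 + 0.062000) = 8.207735

Answer: Modified duration = 8.2077


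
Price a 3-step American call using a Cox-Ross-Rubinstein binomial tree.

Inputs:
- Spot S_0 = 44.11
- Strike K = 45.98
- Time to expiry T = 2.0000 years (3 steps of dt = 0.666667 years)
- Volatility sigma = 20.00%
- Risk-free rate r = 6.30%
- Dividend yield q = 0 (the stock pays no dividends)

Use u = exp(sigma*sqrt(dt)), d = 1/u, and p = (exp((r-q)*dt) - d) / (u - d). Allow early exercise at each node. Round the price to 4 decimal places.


dt = T/N = 0.666667
u = exp(sigma*sqrt(dt)) = 1.177389; d = 1/u = 0.849337
p = (exp((r-q)*dt) - d) / (u - d) = 0.590021
Discount per step: exp(-r*dt) = 0.958870
Stock lattice S(k, i) with i counting down-moves:
  k=0: S(0,0) = 44.1100
  k=1: S(1,0) = 51.9346; S(1,1) = 37.4643
  k=2: S(2,0) = 61.1473; S(2,1) = 44.1100; S(2,2) = 31.8198
  k=3: S(3,0) = 71.9941; S(3,1) = 51.9346; S(3,2) = 37.4643; S(3,3) = 27.0257
Terminal payoffs V(N, i) = max(S_T - K, 0):
  V(3,0) = 26.014121; V(3,1) = 5.954631; V(3,2) = 0.000000; V(3,3) = 0.000000
Backward induction: V(k, i) = exp(-r*dt) * [p * V(k+1, i) + (1-p) * V(k+1, i+1)]; then take max(V_cont, immediate exercise) for American.
  V(2,0) = exp(-r*dt) * [p*26.014121 + (1-p)*5.954631] = 17.058433; exercise = 15.167266; V(2,0) = max -> 17.058433
  V(2,1) = exp(-r*dt) * [p*5.954631 + (1-p)*0.000000] = 3.368851; exercise = 0.000000; V(2,1) = max -> 3.368851
  V(2,2) = exp(-r*dt) * [p*0.000000 + (1-p)*0.000000] = 0.000000; exercise = 0.000000; V(2,2) = max -> 0.000000
  V(1,0) = exp(-r*dt) * [p*17.058433 + (1-p)*3.368851] = 10.975212; exercise = 5.954631; V(1,0) = max -> 10.975212
  V(1,1) = exp(-r*dt) * [p*3.368851 + (1-p)*0.000000] = 1.905937; exercise = 0.000000; V(1,1) = max -> 1.905937
  V(0,0) = exp(-r*dt) * [p*10.975212 + (1-p)*1.905937] = 6.958516; exercise = 0.000000; V(0,0) = max -> 6.958516

Answer: Price = V(0,0) = 6.9585


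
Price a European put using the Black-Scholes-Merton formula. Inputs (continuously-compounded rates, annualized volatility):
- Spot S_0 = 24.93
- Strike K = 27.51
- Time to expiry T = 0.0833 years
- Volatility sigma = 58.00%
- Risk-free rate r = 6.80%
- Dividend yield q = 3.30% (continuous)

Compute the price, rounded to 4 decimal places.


d1 = (ln(S/K) + (r - q + 0.5*sigma^2) * T) / (sigma * sqrt(T)) = -0.48716875
d2 = d1 - sigma * sqrt(T) = -0.65456684
exp(-rT) = 0.99435161; exp(-qT) = 0.99725487
P = K * exp(-rT) * N(-d2) - S_0 * exp(-qT) * N(-d1)
N(-d1) = 0.68693063; N(-d2) = 0.74362666
P = 27.5100 * 0.99435161 * 0.74362666 - 24.9300 * 0.99725487 * 0.68693063 = 3.2634

Answer: Price = 3.2634


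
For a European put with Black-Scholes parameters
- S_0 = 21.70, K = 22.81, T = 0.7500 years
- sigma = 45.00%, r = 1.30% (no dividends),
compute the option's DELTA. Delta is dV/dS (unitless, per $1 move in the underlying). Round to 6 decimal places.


d1 = 0.0918647013; d2 = -0.2978467304
phi(d1) = 0.3972624654; exp(-qT) = 1.0000000000; exp(-rT) = 0.9902973771
N(-d1) = 0.4634027686
Delta = -exp(-qT) * N(-d1) = -1.0000000000 * 0.4634027686 = -0.463403

Answer: Delta = -0.463403


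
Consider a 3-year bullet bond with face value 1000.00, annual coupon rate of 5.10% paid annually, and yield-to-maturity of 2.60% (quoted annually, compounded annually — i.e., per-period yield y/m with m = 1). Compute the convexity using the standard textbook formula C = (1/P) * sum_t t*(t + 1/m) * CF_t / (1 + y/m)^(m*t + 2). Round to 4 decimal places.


Answer: Convexity = 10.7010

Derivation:
Coupon per period c = face * coupon_rate / m = 51.000000
Periods per year m = 1; per-period yield y/m = 0.026000
Number of cashflows N = 3
Cashflows (t years, CF_t, discount factor 1/(1+y/m)^(m*t), PV):
  t = 1.0000: CF_t = 51.000000, DF = 0.974659, PV = 49.707602
  t = 2.0000: CF_t = 51.000000, DF = 0.949960, PV = 48.447955
  t = 3.0000: CF_t = 1051.000000, DF = 0.925887, PV = 973.107083
Price P = sum_t PV_t = 1071.262641
Convexity numerator sum_t t*(t + 1/m) * CF_t / (1+y/m)^(m*t + 2):
  t = 1.0000: term = 94.440459
  t = 2.0000: term = 276.141693
  t = 3.0000: term = 11092.952624
Convexity = (1/P) * sum = 11463.534776 / 1071.262641 = 10.700956


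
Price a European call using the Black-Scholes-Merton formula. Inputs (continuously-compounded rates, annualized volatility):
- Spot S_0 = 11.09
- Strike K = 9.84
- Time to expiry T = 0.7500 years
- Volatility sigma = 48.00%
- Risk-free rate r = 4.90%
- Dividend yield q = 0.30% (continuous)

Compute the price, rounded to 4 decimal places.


d1 = (ln(S/K) + (r - q + 0.5*sigma^2) * T) / (sigma * sqrt(T)) = 0.57852443
d2 = d1 - sigma * sqrt(T) = 0.16283224
exp(-rT) = 0.96391708; exp(-qT) = 0.99775253
C = S_0 * exp(-qT) * N(d1) - K * exp(-rT) * N(d2)
N(d1) = 0.71854495; N(d2) = 0.56467474
C = 11.0900 * 0.99775253 * 0.71854495 - 9.8400 * 0.96391708 * 0.56467474 = 2.5948

Answer: Price = 2.5948


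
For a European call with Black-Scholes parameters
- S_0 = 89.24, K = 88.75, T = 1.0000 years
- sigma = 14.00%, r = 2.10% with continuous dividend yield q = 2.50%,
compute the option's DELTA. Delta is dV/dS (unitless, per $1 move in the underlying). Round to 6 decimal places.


Answer: Delta = 0.519043

Derivation:
d1 = 0.0807567229; d2 = -0.0592432771
phi(d1) = 0.3976435184; exp(-qT) = 0.9753099120; exp(-rT) = 0.9792189646
N(d1) = 0.5321822871
Delta = exp(-qT) * N(d1) = 0.9753099120 * 0.5321822871 = 0.519043


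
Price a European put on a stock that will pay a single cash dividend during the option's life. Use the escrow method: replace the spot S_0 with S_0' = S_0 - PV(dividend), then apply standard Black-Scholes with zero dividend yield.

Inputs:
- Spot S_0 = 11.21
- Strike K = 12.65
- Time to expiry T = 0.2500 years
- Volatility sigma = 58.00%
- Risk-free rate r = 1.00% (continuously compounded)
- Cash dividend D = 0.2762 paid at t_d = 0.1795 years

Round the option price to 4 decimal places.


PV(D) = D * exp(-r * t_d) = 0.2762 * 0.99820661 = 0.27570467
S_0' = S_0 - PV(D) = 11.2100 - 0.27570467 = 10.93429533
d1 = (ln(S_0'/K) + (r + sigma^2/2)*T) / (sigma*sqrt(T)) = -0.34897588
d2 = d1 - sigma*sqrt(T) = -0.63897588
exp(-rT) = 0.99750312
N(-d1) = 0.63644629; N(-d2) = 0.73858069
P = K * exp(-rT) * N(-d2) - S_0' * N(-d1) = 12.6500 * 0.99750312 * 0.73858069 - 10.93429533 * 0.63644629 = 2.3606

Answer: Price = 2.3606


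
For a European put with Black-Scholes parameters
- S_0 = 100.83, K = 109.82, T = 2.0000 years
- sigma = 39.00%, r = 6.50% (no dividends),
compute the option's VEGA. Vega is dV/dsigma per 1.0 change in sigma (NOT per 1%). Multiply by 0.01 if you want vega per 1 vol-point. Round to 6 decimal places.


d1 = 0.3566234462; d2 = -0.1949198431
phi(d1) = 0.3743632582; exp(-qT) = 1.0000000000; exp(-rT) = 0.8780954309
Vega = S * exp(-qT) * phi(d1) * sqrt(T) = 100.8300 * 1.0000000000 * 0.3743632582 * 1.4142135624 = 53.382386

Answer: Vega = 53.382386


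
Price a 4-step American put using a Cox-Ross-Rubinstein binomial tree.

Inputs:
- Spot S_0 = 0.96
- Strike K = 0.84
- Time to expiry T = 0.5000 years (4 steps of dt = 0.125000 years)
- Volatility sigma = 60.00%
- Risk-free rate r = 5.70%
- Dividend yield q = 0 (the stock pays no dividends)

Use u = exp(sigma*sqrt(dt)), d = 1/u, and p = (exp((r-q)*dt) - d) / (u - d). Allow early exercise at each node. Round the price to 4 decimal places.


Answer: Price = V(0,0) = 0.0942

Derivation:
dt = T/N = 0.125000
u = exp(sigma*sqrt(dt)) = 1.236311; d = 1/u = 0.808858
p = (exp((r-q)*dt) - d) / (u - d) = 0.463893
Discount per step: exp(-r*dt) = 0.992900
Stock lattice S(k, i) with i counting down-moves:
  k=0: S(0,0) = 0.9600
  k=1: S(1,0) = 1.1869; S(1,1) = 0.7765
  k=2: S(2,0) = 1.4673; S(2,1) = 0.9600; S(2,2) = 0.6281
  k=3: S(3,0) = 1.8141; S(3,1) = 1.1869; S(3,2) = 0.7765; S(3,3) = 0.5080
  k=4: S(4,0) = 2.2428; S(4,1) = 1.4673; S(4,2) = 0.9600; S(4,3) = 0.6281; S(4,4) = 0.4109
Terminal payoffs V(N, i) = max(K - S_T, 0):
  V(4,0) = 0.000000; V(4,1) = 0.000000; V(4,2) = 0.000000; V(4,3) = 0.211919; V(4,4) = 0.429077
Backward induction: V(k, i) = exp(-r*dt) * [p * V(k+1, i) + (1-p) * V(k+1, i+1)]; then take max(V_cont, immediate exercise) for American.
  V(3,0) = exp(-r*dt) * [p*0.000000 + (1-p)*0.000000] = 0.000000; exercise = 0.000000; V(3,0) = max -> 0.000000
  V(3,1) = exp(-r*dt) * [p*0.000000 + (1-p)*0.000000] = 0.000000; exercise = 0.000000; V(3,1) = max -> 0.000000
  V(3,2) = exp(-r*dt) * [p*0.000000 + (1-p)*0.211919] = 0.112805; exercise = 0.063496; V(3,2) = max -> 0.112805
  V(3,3) = exp(-r*dt) * [p*0.211919 + (1-p)*0.429077] = 0.326008; exercise = 0.331972; V(3,3) = max -> 0.331972
  V(2,0) = exp(-r*dt) * [p*0.000000 + (1-p)*0.000000] = 0.000000; exercise = 0.000000; V(2,0) = max -> 0.000000
  V(2,1) = exp(-r*dt) * [p*0.000000 + (1-p)*0.112805] = 0.060046; exercise = 0.000000; V(2,1) = max -> 0.060046
  V(2,2) = exp(-r*dt) * [p*0.112805 + (1-p)*0.331972] = 0.228667; exercise = 0.211919; V(2,2) = max -> 0.228667
  V(1,0) = exp(-r*dt) * [p*0.000000 + (1-p)*0.060046] = 0.031963; exercise = 0.000000; V(1,0) = max -> 0.031963
  V(1,1) = exp(-r*dt) * [p*0.060046 + (1-p)*0.228667] = 0.149377; exercise = 0.063496; V(1,1) = max -> 0.149377
  V(0,0) = exp(-r*dt) * [p*0.031963 + (1-p)*0.149377] = 0.094235; exercise = 0.000000; V(0,0) = max -> 0.094235


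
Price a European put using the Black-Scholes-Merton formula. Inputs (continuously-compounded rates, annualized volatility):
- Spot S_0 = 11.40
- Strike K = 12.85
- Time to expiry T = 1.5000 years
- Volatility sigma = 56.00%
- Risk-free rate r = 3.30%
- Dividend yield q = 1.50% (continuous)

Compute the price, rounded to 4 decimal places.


d1 = (ln(S/K) + (r - q + 0.5*sigma^2) * T) / (sigma * sqrt(T)) = 0.20772481
d2 = d1 - sigma * sqrt(T) = -0.47813231
exp(-rT) = 0.95170516; exp(-qT) = 0.97775124
P = K * exp(-rT) * N(-d2) - S_0 * exp(-qT) * N(-d1)
N(-d1) = 0.41772192; N(-d2) = 0.68372198
P = 12.8500 * 0.95170516 * 0.68372198 - 11.4000 * 0.97775124 * 0.41772192 = 3.7054

Answer: Price = 3.7054


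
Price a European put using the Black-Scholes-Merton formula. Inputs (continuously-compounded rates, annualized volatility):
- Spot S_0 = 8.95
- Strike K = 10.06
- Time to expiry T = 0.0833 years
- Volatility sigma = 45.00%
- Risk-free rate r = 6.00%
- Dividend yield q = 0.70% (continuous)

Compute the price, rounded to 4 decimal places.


d1 = (ln(S/K) + (r - q + 0.5*sigma^2) * T) / (sigma * sqrt(T)) = -0.80124999
d2 = d1 - sigma * sqrt(T) = -0.93112781
exp(-rT) = 0.99501447; exp(-qT) = 0.99941707
P = K * exp(-rT) * N(-d2) - S_0 * exp(-qT) * N(-d1)
N(-d1) = 0.78850653; N(-d2) = 0.82410627
P = 10.0600 * 0.99501447 * 0.82410627 - 8.9500 * 0.99941707 * 0.78850653 = 1.1962

Answer: Price = 1.1962


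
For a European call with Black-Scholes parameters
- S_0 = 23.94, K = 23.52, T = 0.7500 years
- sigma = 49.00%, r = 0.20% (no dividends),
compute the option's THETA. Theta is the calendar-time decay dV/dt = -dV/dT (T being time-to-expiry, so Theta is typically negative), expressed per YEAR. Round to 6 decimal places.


Answer: Theta = -2.634219

Derivation:
d1 = 0.2574206362; d2 = -0.1669318117
phi(d1) = 0.3859408247; exp(-qT) = 1.0000000000; exp(-rT) = 0.9985011244
Theta = -S*exp(-qT)*phi(d1)*sigma/(2*sqrt(T)) - r*K*exp(-rT)*N(d2) + q*S*exp(-qT)*N(d1)
N(d1) = 0.6015729629; N(d2) = 0.4337118511; sqrt(T) = 0.8660254038
Term 1 = -23.9400 * 1.0000000000 * 0.3859408247 * 0.4900 / (2 * 0.8660254038) = -2.6138479416
Term 2 = -0.0020 * 23.5200 * 0.9985011244 * 0.4337118511 = -0.0203712257
Term 3 = 0 (no dividend yield, q = 0)
Theta = -2.6138479416 + (-0.0203712257) + (0.0000000000) = -2.634219


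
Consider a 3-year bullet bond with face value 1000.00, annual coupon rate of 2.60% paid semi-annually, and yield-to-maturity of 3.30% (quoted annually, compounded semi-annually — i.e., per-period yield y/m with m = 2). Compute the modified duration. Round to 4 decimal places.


Answer: Modified duration = 2.8571

Derivation:
Coupon per period c = face * coupon_rate / m = 13.000000
Periods per year m = 2; per-period yield y/m = 0.016500
Number of cashflows N = 6
Cashflows (t years, CF_t, discount factor 1/(1+y/m)^(m*t), PV):
  t = 0.5000: CF_t = 13.000000, DF = 0.983768, PV = 12.788982
  t = 1.0000: CF_t = 13.000000, DF = 0.967799, PV = 12.581389
  t = 1.5000: CF_t = 13.000000, DF = 0.952090, PV = 12.377166
  t = 2.0000: CF_t = 13.000000, DF = 0.936635, PV = 12.176257
  t = 2.5000: CF_t = 13.000000, DF = 0.921432, PV = 11.978610
  t = 3.0000: CF_t = 1013.000000, DF = 0.906475, PV = 918.258903
Price P = sum_t PV_t = 980.161307
First compute Macaulay numerator sum_t t * PV_t:
  t * PV_t at t = 0.5000: 6.394491
  t * PV_t at t = 1.0000: 12.581389
  t * PV_t at t = 1.5000: 18.565748
  t * PV_t at t = 2.0000: 24.352515
  t * PV_t at t = 2.5000: 29.946526
  t * PV_t at t = 3.0000: 2754.776708
Macaulay duration D = 2846.617376 / 980.161307 = 2.904234
Modified duration = D / (1 + y/m) = 2.904234 / (1 + 0.016500) = 2.857092


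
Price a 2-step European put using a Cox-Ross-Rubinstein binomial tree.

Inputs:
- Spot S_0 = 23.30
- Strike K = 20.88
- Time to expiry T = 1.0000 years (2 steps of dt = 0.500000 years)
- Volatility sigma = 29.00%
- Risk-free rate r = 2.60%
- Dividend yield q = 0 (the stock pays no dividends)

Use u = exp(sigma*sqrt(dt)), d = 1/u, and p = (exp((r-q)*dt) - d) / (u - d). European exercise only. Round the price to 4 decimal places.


dt = T/N = 0.500000
u = exp(sigma*sqrt(dt)) = 1.227600; d = 1/u = 0.814598
p = (exp((r-q)*dt) - d) / (u - d) = 0.480596
Discount per step: exp(-r*dt) = 0.987084
Stock lattice S(k, i) with i counting down-moves:
  k=0: S(0,0) = 23.3000
  k=1: S(1,0) = 28.6031; S(1,1) = 18.9801
  k=2: S(2,0) = 35.1131; S(2,1) = 23.3000; S(2,2) = 15.4612
Terminal payoffs V(N, i) = max(K - S_T, 0):
  V(2,0) = 0.000000; V(2,1) = 0.000000; V(2,2) = 5.418835
Backward induction: V(k, i) = exp(-r*dt) * [p * V(k+1, i) + (1-p) * V(k+1, i+1)].
  V(1,0) = exp(-r*dt) * [p*0.000000 + (1-p)*0.000000] = 0.000000
  V(1,1) = exp(-r*dt) * [p*0.000000 + (1-p)*5.418835] = 2.778212
  V(0,0) = exp(-r*dt) * [p*0.000000 + (1-p)*2.778212] = 1.424377

Answer: Price = V(0,0) = 1.4244


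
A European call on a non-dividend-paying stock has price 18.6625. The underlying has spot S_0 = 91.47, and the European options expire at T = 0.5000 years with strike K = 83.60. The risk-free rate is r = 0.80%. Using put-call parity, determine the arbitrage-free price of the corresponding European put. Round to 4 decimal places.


Put-call parity: C - P = S_0 * exp(-qT) - K * exp(-rT).
S_0 * exp(-qT) = 91.4700 * 1.00000000 = 91.47000000
K * exp(-rT) = 83.6000 * 0.99600799 = 83.26626791
P = C - S*exp(-qT) + K*exp(-rT)
P = 18.6625 - 91.47000000 + 83.26626791 = 10.4588

Answer: Put price = 10.4588


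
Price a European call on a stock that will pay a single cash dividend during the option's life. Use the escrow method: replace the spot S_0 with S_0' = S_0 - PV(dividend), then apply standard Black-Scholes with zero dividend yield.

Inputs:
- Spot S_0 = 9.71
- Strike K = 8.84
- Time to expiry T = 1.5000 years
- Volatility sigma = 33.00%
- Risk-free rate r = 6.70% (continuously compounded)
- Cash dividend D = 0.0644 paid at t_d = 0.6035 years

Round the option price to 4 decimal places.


Answer: Price = 2.3870

Derivation:
PV(D) = D * exp(-r * t_d) = 0.0644 * 0.96037207 = 0.06184796
S_0' = S_0 - PV(D) = 9.7100 - 0.06184796 = 9.64815204
d1 = (ln(S_0'/K) + (r + sigma^2/2)*T) / (sigma*sqrt(T)) = 0.66718786
d2 = d1 - sigma*sqrt(T) = 0.26302206
exp(-rT) = 0.90438511
N(d1) = 0.74767393; N(d2) = 0.60373321
C = S_0' * N(d1) - K * exp(-rT) * N(d2) = 9.64815204 * 0.74767393 - 8.8400 * 0.90438511 * 0.60373321 = 2.3870


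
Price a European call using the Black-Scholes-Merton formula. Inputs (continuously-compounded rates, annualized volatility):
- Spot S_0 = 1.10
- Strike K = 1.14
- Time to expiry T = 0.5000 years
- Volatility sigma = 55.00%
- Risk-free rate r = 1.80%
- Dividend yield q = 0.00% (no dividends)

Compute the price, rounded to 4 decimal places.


Answer: Price = 0.1574

Derivation:
d1 = (ln(S/K) + (r - q + 0.5*sigma^2) * T) / (sigma * sqrt(T)) = 0.12575423
d2 = d1 - sigma * sqrt(T) = -0.26315450
exp(-rT) = 0.99104038; exp(-qT) = 1.00000000
C = S_0 * exp(-qT) * N(d1) - K * exp(-rT) * N(d2)
N(d1) = 0.55003676; N(d2) = 0.39621575
C = 1.1000 * 1.00000000 * 0.55003676 - 1.1400 * 0.99104038 * 0.39621575 = 0.1574


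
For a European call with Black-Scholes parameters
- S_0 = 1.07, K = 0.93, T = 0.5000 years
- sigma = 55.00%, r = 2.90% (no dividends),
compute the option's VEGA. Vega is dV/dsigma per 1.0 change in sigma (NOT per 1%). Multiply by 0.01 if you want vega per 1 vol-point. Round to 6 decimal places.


d1 = 0.5923095157; d2 = 0.2034007860
phi(d1) = 0.3347558515; exp(-qT) = 1.0000000000; exp(-rT) = 0.9856046187
Vega = S * exp(-qT) * phi(d1) * sqrt(T) = 1.0700 * 1.0000000000 * 0.3347558515 * 0.7071067812 = 0.253278

Answer: Vega = 0.253278


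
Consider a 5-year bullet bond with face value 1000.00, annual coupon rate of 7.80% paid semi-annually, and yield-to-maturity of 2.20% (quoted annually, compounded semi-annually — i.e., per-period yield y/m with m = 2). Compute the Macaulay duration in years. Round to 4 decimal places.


Coupon per period c = face * coupon_rate / m = 39.000000
Periods per year m = 2; per-period yield y/m = 0.011000
Number of cashflows N = 10
Cashflows (t years, CF_t, discount factor 1/(1+y/m)^(m*t), PV):
  t = 0.5000: CF_t = 39.000000, DF = 0.989120, PV = 38.575668
  t = 1.0000: CF_t = 39.000000, DF = 0.978358, PV = 38.155952
  t = 1.5000: CF_t = 39.000000, DF = 0.967713, PV = 37.740803
  t = 2.0000: CF_t = 39.000000, DF = 0.957184, PV = 37.330171
  t = 2.5000: CF_t = 39.000000, DF = 0.946769, PV = 36.924007
  t = 3.0000: CF_t = 39.000000, DF = 0.936468, PV = 36.522262
  t = 3.5000: CF_t = 39.000000, DF = 0.926279, PV = 36.124889
  t = 4.0000: CF_t = 39.000000, DF = 0.916201, PV = 35.731838
  t = 4.5000: CF_t = 39.000000, DF = 0.906232, PV = 35.343065
  t = 5.0000: CF_t = 1039.000000, DF = 0.896372, PV = 931.330856
Price P = sum_t PV_t = 1263.779512
Macaulay numerator sum_t t * PV_t:
  t * PV_t at t = 0.5000: 19.287834
  t * PV_t at t = 1.0000: 38.155952
  t * PV_t at t = 1.5000: 56.611205
  t * PV_t at t = 2.0000: 74.660343
  t * PV_t at t = 2.5000: 92.310018
  t * PV_t at t = 3.0000: 109.566787
  t * PV_t at t = 3.5000: 126.437111
  t * PV_t at t = 4.0000: 142.927354
  t * PV_t at t = 4.5000: 159.043792
  t * PV_t at t = 5.0000: 4656.654278
Macaulay duration D = (sum_t t * PV_t) / P = 5475.654674 / 1263.779512 = 4.332761

Answer: Macaulay duration = 4.3328 years


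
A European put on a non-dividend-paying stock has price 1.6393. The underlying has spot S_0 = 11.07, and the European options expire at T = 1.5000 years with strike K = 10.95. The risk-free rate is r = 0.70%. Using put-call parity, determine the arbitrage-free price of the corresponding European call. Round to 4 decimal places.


Answer: Call price = 1.8737

Derivation:
Put-call parity: C - P = S_0 * exp(-qT) - K * exp(-rT).
S_0 * exp(-qT) = 11.0700 * 1.00000000 = 11.07000000
K * exp(-rT) = 10.9500 * 0.98955493 = 10.83562651
C = P + S*exp(-qT) - K*exp(-rT)
C = 1.6393 + 11.07000000 - 10.83562651 = 1.8737


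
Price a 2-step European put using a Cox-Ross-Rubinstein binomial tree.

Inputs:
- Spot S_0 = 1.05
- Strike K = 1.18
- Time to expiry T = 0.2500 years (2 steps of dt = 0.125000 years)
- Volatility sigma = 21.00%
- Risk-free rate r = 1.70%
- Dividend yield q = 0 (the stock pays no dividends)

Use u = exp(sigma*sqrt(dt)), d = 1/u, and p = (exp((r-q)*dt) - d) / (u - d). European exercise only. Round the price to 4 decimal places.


dt = T/N = 0.125000
u = exp(sigma*sqrt(dt)) = 1.077072; d = 1/u = 0.928443
p = (exp((r-q)*dt) - d) / (u - d) = 0.495760
Discount per step: exp(-r*dt) = 0.997877
Stock lattice S(k, i) with i counting down-moves:
  k=0: S(0,0) = 1.0500
  k=1: S(1,0) = 1.1309; S(1,1) = 0.9749
  k=2: S(2,0) = 1.2181; S(2,1) = 1.0500; S(2,2) = 0.9051
Terminal payoffs V(N, i) = max(K - S_T, 0):
  V(2,0) = 0.000000; V(2,1) = 0.130000; V(2,2) = 0.274893
Backward induction: V(k, i) = exp(-r*dt) * [p * V(k+1, i) + (1-p) * V(k+1, i+1)].
  V(1,0) = exp(-r*dt) * [p*0.000000 + (1-p)*0.130000] = 0.065412
  V(1,1) = exp(-r*dt) * [p*0.130000 + (1-p)*0.274893] = 0.202630
  V(0,0) = exp(-r*dt) * [p*0.065412 + (1-p)*0.202630] = 0.134317

Answer: Price = V(0,0) = 0.1343


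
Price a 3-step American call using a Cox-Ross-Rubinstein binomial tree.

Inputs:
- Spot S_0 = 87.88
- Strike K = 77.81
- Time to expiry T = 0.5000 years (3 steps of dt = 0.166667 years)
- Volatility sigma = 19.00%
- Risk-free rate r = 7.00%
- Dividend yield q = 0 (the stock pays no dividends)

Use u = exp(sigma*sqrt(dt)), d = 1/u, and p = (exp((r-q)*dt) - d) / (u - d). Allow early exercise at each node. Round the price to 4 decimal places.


Answer: Price = V(0,0) = 13.4363

Derivation:
dt = T/N = 0.166667
u = exp(sigma*sqrt(dt)) = 1.080655; d = 1/u = 0.925365
p = (exp((r-q)*dt) - d) / (u - d) = 0.556186
Discount per step: exp(-r*dt) = 0.988401
Stock lattice S(k, i) with i counting down-moves:
  k=0: S(0,0) = 87.8800
  k=1: S(1,0) = 94.9679; S(1,1) = 81.3211
  k=2: S(2,0) = 102.6276; S(2,1) = 87.8800; S(2,2) = 75.2517
  k=3: S(3,0) = 110.9050; S(3,1) = 94.9679; S(3,2) = 81.3211; S(3,3) = 69.6352
Terminal payoffs V(N, i) = max(S_T - K, 0):
  V(3,0) = 33.094977; V(3,1) = 17.157946; V(3,2) = 3.511064; V(3,3) = 0.000000
Backward induction: V(k, i) = exp(-r*dt) * [p * V(k+1, i) + (1-p) * V(k+1, i+1)]; then take max(V_cont, immediate exercise) for American.
  V(2,0) = exp(-r*dt) * [p*33.094977 + (1-p)*17.157946] = 25.720077; exercise = 24.817569; V(2,0) = max -> 25.720077
  V(2,1) = exp(-r*dt) * [p*17.157946 + (1-p)*3.511064] = 10.972508; exercise = 10.070000; V(2,1) = max -> 10.972508
  V(2,2) = exp(-r*dt) * [p*3.511064 + (1-p)*0.000000] = 1.930155; exercise = 0.000000; V(2,2) = max -> 1.930155
  V(1,0) = exp(-r*dt) * [p*25.720077 + (1-p)*10.972508] = 18.952495; exercise = 17.157946; V(1,0) = max -> 18.952495
  V(1,1) = exp(-r*dt) * [p*10.972508 + (1-p)*1.930155] = 6.878666; exercise = 3.511064; V(1,1) = max -> 6.878666
  V(0,0) = exp(-r*dt) * [p*18.952495 + (1-p)*6.878666] = 13.436288; exercise = 10.070000; V(0,0) = max -> 13.436288


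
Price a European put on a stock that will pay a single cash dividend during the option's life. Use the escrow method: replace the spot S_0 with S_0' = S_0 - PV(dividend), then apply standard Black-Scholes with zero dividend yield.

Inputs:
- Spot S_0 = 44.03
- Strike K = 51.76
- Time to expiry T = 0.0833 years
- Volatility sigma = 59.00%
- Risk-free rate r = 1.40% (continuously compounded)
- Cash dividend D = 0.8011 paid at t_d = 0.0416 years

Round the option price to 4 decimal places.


PV(D) = D * exp(-r * t_d) = 0.8011 * 0.99941777 = 0.80063358
S_0' = S_0 - PV(D) = 44.0300 - 0.80063358 = 43.22936642
d1 = (ln(S_0'/K) + (r + sigma^2/2)*T) / (sigma*sqrt(T)) = -0.96563852
d2 = d1 - sigma*sqrt(T) = -1.13592278
exp(-rT) = 0.99883448
N(-d1) = 0.83288745; N(-d2) = 0.87200556
P = K * exp(-rT) * N(-d2) - S_0' * N(-d1) = 51.7600 * 0.99883448 * 0.87200556 - 43.22936642 * 0.83288745 = 9.0772

Answer: Price = 9.0772


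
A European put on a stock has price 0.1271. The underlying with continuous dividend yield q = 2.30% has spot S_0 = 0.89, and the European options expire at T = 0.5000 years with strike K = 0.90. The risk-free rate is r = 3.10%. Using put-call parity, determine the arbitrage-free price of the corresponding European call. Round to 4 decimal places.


Put-call parity: C - P = S_0 * exp(-qT) - K * exp(-rT).
S_0 * exp(-qT) = 0.8900 * 0.98856587 = 0.87982363
K * exp(-rT) = 0.9000 * 0.98461951 = 0.88615756
C = P + S*exp(-qT) - K*exp(-rT)
C = 0.1271 + 0.87982363 - 0.88615756 = 0.1208

Answer: Call price = 0.1208


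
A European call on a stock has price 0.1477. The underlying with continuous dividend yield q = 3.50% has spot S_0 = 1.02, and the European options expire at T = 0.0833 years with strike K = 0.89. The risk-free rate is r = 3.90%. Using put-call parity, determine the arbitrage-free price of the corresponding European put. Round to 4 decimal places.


Put-call parity: C - P = S_0 * exp(-qT) - K * exp(-rT).
S_0 * exp(-qT) = 1.0200 * 0.99708875 = 1.01703052
K * exp(-rT) = 0.8900 * 0.99675657 = 0.88711335
P = C - S*exp(-qT) + K*exp(-rT)
P = 0.1477 - 1.01703052 + 0.88711335 = 0.0178

Answer: Put price = 0.0178


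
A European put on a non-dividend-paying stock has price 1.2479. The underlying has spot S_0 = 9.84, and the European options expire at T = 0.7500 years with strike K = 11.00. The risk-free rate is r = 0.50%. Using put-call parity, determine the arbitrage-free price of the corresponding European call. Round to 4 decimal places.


Answer: Call price = 0.1291

Derivation:
Put-call parity: C - P = S_0 * exp(-qT) - K * exp(-rT).
S_0 * exp(-qT) = 9.8400 * 1.00000000 = 9.84000000
K * exp(-rT) = 11.0000 * 0.99625702 = 10.95882725
C = P + S*exp(-qT) - K*exp(-rT)
C = 1.2479 + 9.84000000 - 10.95882725 = 0.1291


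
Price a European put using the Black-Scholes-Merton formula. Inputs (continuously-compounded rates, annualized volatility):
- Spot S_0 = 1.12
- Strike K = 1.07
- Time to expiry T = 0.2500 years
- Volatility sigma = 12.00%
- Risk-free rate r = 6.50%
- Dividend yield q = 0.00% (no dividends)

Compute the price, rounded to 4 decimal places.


Answer: Price = 0.0051

Derivation:
d1 = (ln(S/K) + (r - q + 0.5*sigma^2) * T) / (sigma * sqrt(T)) = 1.06200061
d2 = d1 - sigma * sqrt(T) = 1.00200061
exp(-rT) = 0.98388132; exp(-qT) = 1.00000000
P = K * exp(-rT) * N(-d2) - S_0 * exp(-qT) * N(-d1)
N(-d1) = 0.14411770; N(-d2) = 0.15817165
P = 1.0700 * 0.98388132 * 0.15817165 - 1.1200 * 1.00000000 * 0.14411770 = 0.0051


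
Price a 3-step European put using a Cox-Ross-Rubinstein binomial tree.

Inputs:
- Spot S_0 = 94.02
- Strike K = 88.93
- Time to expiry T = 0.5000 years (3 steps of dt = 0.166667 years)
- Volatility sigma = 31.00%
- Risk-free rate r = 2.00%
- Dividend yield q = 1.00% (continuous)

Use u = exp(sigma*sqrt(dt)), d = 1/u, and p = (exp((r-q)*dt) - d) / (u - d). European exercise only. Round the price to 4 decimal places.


Answer: Price = V(0,0) = 5.8935

Derivation:
dt = T/N = 0.166667
u = exp(sigma*sqrt(dt)) = 1.134914; d = 1/u = 0.881124
p = (exp((r-q)*dt) - d) / (u - d) = 0.474976
Discount per step: exp(-r*dt) = 0.996672
Stock lattice S(k, i) with i counting down-moves:
  k=0: S(0,0) = 94.0200
  k=1: S(1,0) = 106.7046; S(1,1) = 82.8433
  k=2: S(2,0) = 121.1006; S(2,1) = 94.0200; S(2,2) = 72.9952
  k=3: S(3,0) = 137.4388; S(3,1) = 106.7046; S(3,2) = 82.8433; S(3,3) = 64.3178
Terminal payoffs V(N, i) = max(K - S_T, 0):
  V(3,0) = 0.000000; V(3,1) = 0.000000; V(3,2) = 6.086726; V(3,3) = 24.612187
Backward induction: V(k, i) = exp(-r*dt) * [p * V(k+1, i) + (1-p) * V(k+1, i+1)].
  V(2,0) = exp(-r*dt) * [p*0.000000 + (1-p)*0.000000] = 0.000000
  V(2,1) = exp(-r*dt) * [p*0.000000 + (1-p)*6.086726] = 3.185046
  V(2,2) = exp(-r*dt) * [p*6.086726 + (1-p)*24.612187] = 15.760425
  V(1,0) = exp(-r*dt) * [p*0.000000 + (1-p)*3.185046] = 1.666662
  V(1,1) = exp(-r*dt) * [p*3.185046 + (1-p)*15.760425] = 9.754857
  V(0,0) = exp(-r*dt) * [p*1.666662 + (1-p)*9.754857] = 5.893485


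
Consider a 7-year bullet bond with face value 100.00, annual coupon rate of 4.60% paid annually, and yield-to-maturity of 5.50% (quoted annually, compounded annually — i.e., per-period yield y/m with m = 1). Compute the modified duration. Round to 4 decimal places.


Answer: Modified duration = 5.7958

Derivation:
Coupon per period c = face * coupon_rate / m = 4.600000
Periods per year m = 1; per-period yield y/m = 0.055000
Number of cashflows N = 7
Cashflows (t years, CF_t, discount factor 1/(1+y/m)^(m*t), PV):
  t = 1.0000: CF_t = 4.600000, DF = 0.947867, PV = 4.360190
  t = 2.0000: CF_t = 4.600000, DF = 0.898452, PV = 4.132881
  t = 3.0000: CF_t = 4.600000, DF = 0.851614, PV = 3.917423
  t = 4.0000: CF_t = 4.600000, DF = 0.807217, PV = 3.713197
  t = 5.0000: CF_t = 4.600000, DF = 0.765134, PV = 3.519618
  t = 6.0000: CF_t = 4.600000, DF = 0.725246, PV = 3.336131
  t = 7.0000: CF_t = 104.600000, DF = 0.687437, PV = 71.905890
Price P = sum_t PV_t = 94.885330
First compute Macaulay numerator sum_t t * PV_t:
  t * PV_t at t = 1.0000: 4.360190
  t * PV_t at t = 2.0000: 8.265762
  t * PV_t at t = 3.0000: 11.752269
  t * PV_t at t = 4.0000: 14.852788
  t * PV_t at t = 5.0000: 17.598090
  t * PV_t at t = 6.0000: 20.016785
  t * PV_t at t = 7.0000: 503.341231
Macaulay duration D = 580.187115 / 94.885330 = 6.114613
Modified duration = D / (1 + y/m) = 6.114613 / (1 + 0.055000) = 5.795842


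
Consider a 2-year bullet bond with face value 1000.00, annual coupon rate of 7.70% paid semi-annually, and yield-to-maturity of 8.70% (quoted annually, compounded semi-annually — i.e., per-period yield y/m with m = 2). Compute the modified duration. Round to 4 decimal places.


Coupon per period c = face * coupon_rate / m = 38.500000
Periods per year m = 2; per-period yield y/m = 0.043500
Number of cashflows N = 4
Cashflows (t years, CF_t, discount factor 1/(1+y/m)^(m*t), PV):
  t = 0.5000: CF_t = 38.500000, DF = 0.958313, PV = 36.895065
  t = 1.0000: CF_t = 38.500000, DF = 0.918365, PV = 35.357034
  t = 1.5000: CF_t = 38.500000, DF = 0.880081, PV = 33.883118
  t = 2.0000: CF_t = 1038.500000, DF = 0.843393, PV = 875.864022
Price P = sum_t PV_t = 981.999239
First compute Macaulay numerator sum_t t * PV_t:
  t * PV_t at t = 0.5000: 18.447532
  t * PV_t at t = 1.0000: 35.357034
  t * PV_t at t = 1.5000: 50.824677
  t * PV_t at t = 2.0000: 1751.728045
Macaulay duration D = 1856.357288 / 981.999239 = 1.890386
Modified duration = D / (1 + y/m) = 1.890386 / (1 + 0.043500) = 1.811582

Answer: Modified duration = 1.8116


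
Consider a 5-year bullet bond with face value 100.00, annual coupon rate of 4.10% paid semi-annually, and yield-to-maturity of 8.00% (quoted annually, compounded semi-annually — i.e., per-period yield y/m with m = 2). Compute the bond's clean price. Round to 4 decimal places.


Coupon per period c = face * coupon_rate / m = 2.050000
Periods per year m = 2; per-period yield y/m = 0.040000
Number of cashflows N = 10
Cashflows (t years, CF_t, discount factor 1/(1+y/m)^(m*t), PV):
  t = 0.5000: CF_t = 2.050000, DF = 0.961538, PV = 1.971154
  t = 1.0000: CF_t = 2.050000, DF = 0.924556, PV = 1.895340
  t = 1.5000: CF_t = 2.050000, DF = 0.888996, PV = 1.822443
  t = 2.0000: CF_t = 2.050000, DF = 0.854804, PV = 1.752349
  t = 2.5000: CF_t = 2.050000, DF = 0.821927, PV = 1.684951
  t = 3.0000: CF_t = 2.050000, DF = 0.790315, PV = 1.620145
  t = 3.5000: CF_t = 2.050000, DF = 0.759918, PV = 1.557832
  t = 4.0000: CF_t = 2.050000, DF = 0.730690, PV = 1.497915
  t = 4.5000: CF_t = 2.050000, DF = 0.702587, PV = 1.440303
  t = 5.0000: CF_t = 102.050000, DF = 0.675564, PV = 68.941323
Price P = sum_t PV_t = 84.183753

Answer: Price = 84.1838


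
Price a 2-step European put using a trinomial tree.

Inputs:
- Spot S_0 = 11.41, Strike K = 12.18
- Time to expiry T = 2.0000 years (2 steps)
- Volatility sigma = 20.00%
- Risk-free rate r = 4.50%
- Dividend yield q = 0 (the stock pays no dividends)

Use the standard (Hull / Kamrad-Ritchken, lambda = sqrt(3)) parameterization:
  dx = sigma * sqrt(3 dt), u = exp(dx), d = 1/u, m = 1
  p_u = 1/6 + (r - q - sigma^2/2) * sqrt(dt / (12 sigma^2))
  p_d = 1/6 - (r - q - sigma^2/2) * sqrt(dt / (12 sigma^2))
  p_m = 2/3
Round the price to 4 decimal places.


dt = T/N = 1.000000; dx = sigma*sqrt(3*dt) = 0.346410
u = exp(dx) = 1.413982; d = 1/u = 0.707222
p_u = 0.202751, p_m = 0.666667, p_d = 0.130582
Discount per step: exp(-r*dt) = 0.955997
Stock lattice S(k, j) with j the centered position index:
  k=0: S(0,+0) = 11.4100
  k=1: S(1,-1) = 8.0694; S(1,+0) = 11.4100; S(1,+1) = 16.1335
  k=2: S(2,-2) = 5.7069; S(2,-1) = 8.0694; S(2,+0) = 11.4100; S(2,+1) = 16.1335; S(2,+2) = 22.8125
Terminal payoffs V(N, j) = max(K - S_T, 0):
  V(2,-2) = 6.473135; V(2,-1) = 4.110593; V(2,+0) = 0.770000; V(2,+1) = 0.000000; V(2,+2) = 0.000000
Backward induction: V(k, j) = exp(-r*dt) * [p_u * V(k+1, j+1) + p_m * V(k+1, j) + p_d * V(k+1, j-1)]
  V(1,-1) = exp(-r*dt) * [p_u*0.770000 + p_m*4.110593 + p_d*6.473135] = 3.577142
  V(1,+0) = exp(-r*dt) * [p_u*0.000000 + p_m*0.770000 + p_d*4.110593] = 1.003897
  V(1,+1) = exp(-r*dt) * [p_u*0.000000 + p_m*0.000000 + p_d*0.770000] = 0.096124
  V(0,+0) = exp(-r*dt) * [p_u*0.096124 + p_m*1.003897 + p_d*3.577142] = 1.105004

Answer: Price = V(0,0) = 1.1050


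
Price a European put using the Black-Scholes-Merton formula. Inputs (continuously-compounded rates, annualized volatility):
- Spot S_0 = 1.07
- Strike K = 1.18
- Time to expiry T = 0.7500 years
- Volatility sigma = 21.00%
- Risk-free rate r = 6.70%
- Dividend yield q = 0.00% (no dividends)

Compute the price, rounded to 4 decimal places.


Answer: Price = 0.1082

Derivation:
d1 = (ln(S/K) + (r - q + 0.5*sigma^2) * T) / (sigma * sqrt(T)) = -0.17083129
d2 = d1 - sigma * sqrt(T) = -0.35269663
exp(-rT) = 0.95099165; exp(-qT) = 1.00000000
P = K * exp(-rT) * N(-d2) - S_0 * exp(-qT) * N(-d1)
N(-d1) = 0.56782179; N(-d2) = 0.63784206
P = 1.1800 * 0.95099165 * 0.63784206 - 1.0700 * 1.00000000 * 0.56782179 = 0.1082


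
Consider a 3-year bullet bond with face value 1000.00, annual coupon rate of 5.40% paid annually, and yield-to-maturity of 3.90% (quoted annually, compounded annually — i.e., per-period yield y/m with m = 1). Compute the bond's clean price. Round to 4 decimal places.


Answer: Price = 1041.7055

Derivation:
Coupon per period c = face * coupon_rate / m = 54.000000
Periods per year m = 1; per-period yield y/m = 0.039000
Number of cashflows N = 3
Cashflows (t years, CF_t, discount factor 1/(1+y/m)^(m*t), PV):
  t = 1.0000: CF_t = 54.000000, DF = 0.962464, PV = 51.973051
  t = 2.0000: CF_t = 54.000000, DF = 0.926337, PV = 50.022186
  t = 3.0000: CF_t = 1054.000000, DF = 0.891566, PV = 939.710259
Price P = sum_t PV_t = 1041.705496


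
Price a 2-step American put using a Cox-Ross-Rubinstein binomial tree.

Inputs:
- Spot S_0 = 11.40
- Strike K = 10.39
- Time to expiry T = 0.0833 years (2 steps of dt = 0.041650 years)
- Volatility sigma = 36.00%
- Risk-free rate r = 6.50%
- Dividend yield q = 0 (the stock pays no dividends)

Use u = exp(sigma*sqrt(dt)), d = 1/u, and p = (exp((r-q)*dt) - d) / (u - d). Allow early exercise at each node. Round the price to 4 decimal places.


Answer: Price = V(0,0) = 0.1362

Derivation:
dt = T/N = 0.041650
u = exp(sigma*sqrt(dt)) = 1.076236; d = 1/u = 0.929164
p = (exp((r-q)*dt) - d) / (u - d) = 0.500073
Discount per step: exp(-r*dt) = 0.997296
Stock lattice S(k, i) with i counting down-moves:
  k=0: S(0,0) = 11.4000
  k=1: S(1,0) = 12.2691; S(1,1) = 10.5925
  k=2: S(2,0) = 13.2044; S(2,1) = 11.4000; S(2,2) = 9.8421
Terminal payoffs V(N, i) = max(K - S_T, 0):
  V(2,0) = 0.000000; V(2,1) = 0.000000; V(2,2) = 0.547858
Backward induction: V(k, i) = exp(-r*dt) * [p * V(k+1, i) + (1-p) * V(k+1, i+1)]; then take max(V_cont, immediate exercise) for American.
  V(1,0) = exp(-r*dt) * [p*0.000000 + (1-p)*0.000000] = 0.000000; exercise = 0.000000; V(1,0) = max -> 0.000000
  V(1,1) = exp(-r*dt) * [p*0.000000 + (1-p)*0.547858] = 0.273148; exercise = 0.000000; V(1,1) = max -> 0.273148
  V(0,0) = exp(-r*dt) * [p*0.000000 + (1-p)*0.273148] = 0.136185; exercise = 0.000000; V(0,0) = max -> 0.136185


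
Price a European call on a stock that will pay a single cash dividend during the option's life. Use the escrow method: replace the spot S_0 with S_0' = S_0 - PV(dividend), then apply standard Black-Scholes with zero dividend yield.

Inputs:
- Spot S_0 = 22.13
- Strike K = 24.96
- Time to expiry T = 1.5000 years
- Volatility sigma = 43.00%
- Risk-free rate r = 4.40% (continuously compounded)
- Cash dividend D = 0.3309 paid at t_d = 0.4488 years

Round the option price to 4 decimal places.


PV(D) = D * exp(-r * t_d) = 0.3309 * 0.98044650 = 0.32442975
S_0' = S_0 - PV(D) = 22.1300 - 0.32442975 = 21.80557025
d1 = (ln(S_0'/K) + (r + sigma^2/2)*T) / (sigma*sqrt(T)) = 0.13209379
d2 = d1 - sigma*sqrt(T) = -0.39454651
exp(-rT) = 0.93613086
N(d1) = 0.55254494; N(d2) = 0.34658880
C = S_0' * N(d1) - K * exp(-rT) * N(d2) = 21.80557025 * 0.55254494 - 24.9600 * 0.93613086 * 0.34658880 = 3.9502

Answer: Price = 3.9502


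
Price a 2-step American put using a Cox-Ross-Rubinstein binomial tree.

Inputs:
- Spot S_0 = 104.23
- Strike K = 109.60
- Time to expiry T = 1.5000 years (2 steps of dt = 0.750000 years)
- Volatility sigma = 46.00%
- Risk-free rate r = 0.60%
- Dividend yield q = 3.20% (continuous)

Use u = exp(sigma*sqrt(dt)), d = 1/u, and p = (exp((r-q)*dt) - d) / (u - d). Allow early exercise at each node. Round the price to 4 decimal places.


dt = T/N = 0.750000
u = exp(sigma*sqrt(dt)) = 1.489398; d = 1/u = 0.671412
p = (exp((r-q)*dt) - d) / (u - d) = 0.378095
Discount per step: exp(-r*dt) = 0.995510
Stock lattice S(k, i) with i counting down-moves:
  k=0: S(0,0) = 104.2300
  k=1: S(1,0) = 155.2399; S(1,1) = 69.9813
  k=2: S(2,0) = 231.2139; S(2,1) = 104.2300; S(2,2) = 46.9863
Terminal payoffs V(N, i) = max(K - S_T, 0):
  V(2,0) = 0.000000; V(2,1) = 5.370000; V(2,2) = 62.613674
Backward induction: V(k, i) = exp(-r*dt) * [p * V(k+1, i) + (1-p) * V(k+1, i+1)]; then take max(V_cont, immediate exercise) for American.
  V(1,0) = exp(-r*dt) * [p*0.000000 + (1-p)*5.370000] = 3.324633; exercise = 0.000000; V(1,0) = max -> 3.324633
  V(1,1) = exp(-r*dt) * [p*5.370000 + (1-p)*62.613674] = 40.786148; exercise = 39.618683; V(1,1) = max -> 40.786148
  V(0,0) = exp(-r*dt) * [p*3.324633 + (1-p)*40.786148] = 26.502588; exercise = 5.370000; V(0,0) = max -> 26.502588

Answer: Price = V(0,0) = 26.5026
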